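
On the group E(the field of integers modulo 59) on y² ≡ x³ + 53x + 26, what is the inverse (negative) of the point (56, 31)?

-(56, 31) = (56, -31 mod 59) = (56, 28).

(56, 28)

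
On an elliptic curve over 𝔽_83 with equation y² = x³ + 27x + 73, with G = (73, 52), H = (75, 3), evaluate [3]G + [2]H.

First 3G:
Repeated addition: build up to 3G.
2G: tangent at (73, 52): λ = (3·73² + 27)/(2·52) ≡ 78/21. 21⁻¹ ≡ 4 (mod 83), so λ ≡ 78·4 ≡ 63.
  x = λ² - 73 - 73 = 3969 - 146 ≡ 5; y = λ·(73 - 5) - 52 ≡ 82. → (5, 82)
3G: (5, 82) + (73, 52). λ = (52 - 82)/(73 - 5) ≡ 53/68 mod 83. 68⁻¹ ≡ 11 (mod 83), so λ ≡ 2.
  x = λ² - 5 - 73 = 4 - 78 ≡ 9; y = λ·(5 - 9) - 82 ≡ 76. → (9, 76)
3G = (9, 76).
Next 2H:
Repeated addition: build up to 2H.
2H: tangent at (75, 3): λ = (3·75² + 27)/(2·3) ≡ 53/6. 6⁻¹ ≡ 14 (mod 83), so λ ≡ 53·14 ≡ 78.
  x = λ² - 75 - 75 = 6084 - 150 ≡ 41; y = λ·(75 - 41) - 3 ≡ 76. → (41, 76)
2H = (41, 76).
Finally 3G + 2H:
(9, 76) + (41, 76). λ = (76 - 76)/(41 - 9) ≡ 0/32 mod 83. 32⁻¹ ≡ 13 (mod 83) since 32·13 = 416 ≡ 1, so λ ≡ 0.
  x = λ² - 9 - 41 = 0 - 50 ≡ 33; y = λ·(9 - 33) - 76 ≡ 7. → (33, 7)

(33, 7)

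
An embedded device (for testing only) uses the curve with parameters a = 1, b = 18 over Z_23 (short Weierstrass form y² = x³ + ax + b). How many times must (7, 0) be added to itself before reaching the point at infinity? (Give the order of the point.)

2P: (7, 0) + (7, 0): same x and y₁ ≡ -y₂, so the sum is the point at infinity.
2P = the point at infinity, so the order is 2.

2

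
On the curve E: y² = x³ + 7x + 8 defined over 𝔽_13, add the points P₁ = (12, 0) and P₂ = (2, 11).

(12, 0) + (2, 11). λ = (11 - 0)/(2 - 12) ≡ 11/3 mod 13. 3⁻¹ ≡ 9 (mod 13), so λ ≡ 8.
  x = λ² - 12 - 2 = 64 - 14 ≡ 11; y = λ·(12 - 11) - 0 ≡ 8. → (11, 8)

(11, 8)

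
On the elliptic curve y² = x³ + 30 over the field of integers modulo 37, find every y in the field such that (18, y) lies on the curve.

x³ + 0x + 30 = 5862 ≡ 16 (mod 37).
Square roots of 16 mod 37: 4 and 33 (since 4² = 16 ≡ 16).

4, 33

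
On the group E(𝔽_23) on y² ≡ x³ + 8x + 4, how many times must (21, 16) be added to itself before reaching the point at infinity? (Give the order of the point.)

7

2P: tangent at (21, 16): λ = (3·21² + 8)/(2·16) ≡ 20/9. 9⁻¹ ≡ 18 (mod 23), so λ ≡ 20·18 ≡ 15.
  x = λ² - 21 - 21 = 225 - 42 ≡ 22; y = λ·(21 - 22) - 16 ≡ 15. → (22, 15)
3P: (22, 15) + (21, 16). λ = (16 - 15)/(21 - 22) ≡ 1/22 mod 23. 22⁻¹ ≡ 22 (mod 23) since 22·22 = 484 ≡ 1, so λ ≡ 22.
  x = λ² - 22 - 21 = 484 - 43 ≡ 4; y = λ·(22 - 4) - 15 ≡ 13. → (4, 13)
4P: (4, 13) + (21, 16). λ = (16 - 13)/(21 - 4) ≡ 3/17 mod 23. 17⁻¹ ≡ 19 (mod 23), so λ ≡ 11.
  x = λ² - 4 - 21 = 121 - 25 ≡ 4; y = λ·(4 - 4) - 13 ≡ 10. → (4, 10)
5P: (4, 10) + (21, 16). λ = (16 - 10)/(21 - 4) ≡ 6/17 mod 23. 17⁻¹ ≡ 19 (mod 23), so λ ≡ 22.
  x = λ² - 4 - 21 = 484 - 25 ≡ 22; y = λ·(4 - 22) - 10 ≡ 8. → (22, 8)
6P: (22, 8) + (21, 16). λ = (16 - 8)/(21 - 22) ≡ 8/22 mod 23. 22⁻¹ ≡ 22 (mod 23) since 22·22 = 484 ≡ 1, so λ ≡ 15.
  x = λ² - 22 - 21 = 225 - 43 ≡ 21; y = λ·(22 - 21) - 8 ≡ 7. → (21, 7)
7P: (21, 7) + (21, 16): same x and y₁ ≡ -y₂, so the sum is the point at infinity.
7P = the point at infinity, so the order is 7.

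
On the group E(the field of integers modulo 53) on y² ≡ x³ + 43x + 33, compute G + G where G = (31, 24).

(34, 25)

tangent at (31, 24): λ = (3·31² + 43)/(2·24) ≡ 11/48. 48⁻¹ ≡ 21 (mod 53), so λ ≡ 11·21 ≡ 19.
  x = λ² - 31 - 31 = 361 - 62 ≡ 34; y = λ·(31 - 34) - 24 ≡ 25. → (34, 25)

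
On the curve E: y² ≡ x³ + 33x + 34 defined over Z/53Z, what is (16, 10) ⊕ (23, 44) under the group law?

(43, 33)

(16, 10) + (23, 44). λ = (44 - 10)/(23 - 16) ≡ 34/7 mod 53. 7⁻¹ ≡ 38 (mod 53), so λ ≡ 20.
  x = λ² - 16 - 23 = 400 - 39 ≡ 43; y = λ·(16 - 43) - 10 ≡ 33. → (43, 33)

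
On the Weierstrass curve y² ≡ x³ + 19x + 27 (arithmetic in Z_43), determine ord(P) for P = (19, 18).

2P: tangent at (19, 18): λ = (3·19² + 19)/(2·18) ≡ 27/36. 36⁻¹ ≡ 6 (mod 43) since 36·6 = 216 ≡ 1, so λ ≡ 27·6 ≡ 33.
  x = λ² - 19 - 19 = 1089 - 38 ≡ 19; y = λ·(19 - 19) - 18 ≡ 25. → (19, 25)
3P: (19, 25) + (19, 18): same x and y₁ ≡ -y₂, so the sum is O.
3P = O, so the order is 3.

3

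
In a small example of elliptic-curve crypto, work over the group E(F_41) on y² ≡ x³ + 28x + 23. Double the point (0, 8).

(21, 27)

tangent at (0, 8): λ = (3·0² + 28)/(2·8) ≡ 28/16. 16⁻¹ ≡ 18 (mod 41), so λ ≡ 28·18 ≡ 12.
  x = λ² - 0 - 0 = 144 - 0 ≡ 21; y = λ·(0 - 21) - 8 ≡ 27. → (21, 27)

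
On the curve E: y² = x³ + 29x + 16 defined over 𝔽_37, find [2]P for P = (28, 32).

tangent at (28, 32): λ = (3·28² + 29)/(2·32) ≡ 13/27. 27⁻¹ ≡ 11 (mod 37) since 27·11 = 297 ≡ 1, so λ ≡ 13·11 ≡ 32.
  x = λ² - 28 - 28 = 1024 - 56 ≡ 6; y = λ·(28 - 6) - 32 ≡ 6. → (6, 6)

(6, 6)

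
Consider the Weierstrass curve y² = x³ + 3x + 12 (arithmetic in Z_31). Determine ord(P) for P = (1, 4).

5

2P: tangent at (1, 4): λ = (3·1² + 3)/(2·4) ≡ 6/8. 8⁻¹ ≡ 4 (mod 31) since 8·4 = 32 ≡ 1, so λ ≡ 6·4 ≡ 24.
  x = λ² - 1 - 1 = 576 - 2 ≡ 16; y = λ·(1 - 16) - 4 ≡ 8. → (16, 8)
3P: (16, 8) + (1, 4). λ = (4 - 8)/(1 - 16) ≡ 27/16 mod 31. 16⁻¹ ≡ 2 (mod 31) since 16·2 = 32 ≡ 1, so λ ≡ 23.
  x = λ² - 16 - 1 = 529 - 17 ≡ 16; y = λ·(16 - 16) - 8 ≡ 23. → (16, 23)
4P: (16, 23) + (1, 4). λ = (4 - 23)/(1 - 16) ≡ 12/16 mod 31. 16⁻¹ ≡ 2 (mod 31), so λ ≡ 24.
  x = λ² - 16 - 1 = 576 - 17 ≡ 1; y = λ·(16 - 1) - 23 ≡ 27. → (1, 27)
5P: (1, 27) + (1, 4): same x and y₁ ≡ -y₂, so the sum is 𝒪.
5P = 𝒪, so the order is 5.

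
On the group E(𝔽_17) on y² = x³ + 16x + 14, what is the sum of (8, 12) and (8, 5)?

The two points share x = 8 and their y-coordinates satisfy 12 + 5 ≡ 0 (mod 17), so they are inverses. Their sum is O.

O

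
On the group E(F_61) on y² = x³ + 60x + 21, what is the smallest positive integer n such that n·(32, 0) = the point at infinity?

2P: (32, 0) + (32, 0): same x and y₁ ≡ -y₂, so the sum is the point at infinity.
2P = the point at infinity, so the order is 2.

2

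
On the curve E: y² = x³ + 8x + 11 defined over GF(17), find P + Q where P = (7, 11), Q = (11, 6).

(7, 11) + (11, 6). λ = (6 - 11)/(11 - 7) ≡ 12/4 mod 17. 4⁻¹ ≡ 13 (mod 17), so λ ≡ 3.
  x = λ² - 7 - 11 = 9 - 18 ≡ 8; y = λ·(7 - 8) - 11 ≡ 3. → (8, 3)

(8, 3)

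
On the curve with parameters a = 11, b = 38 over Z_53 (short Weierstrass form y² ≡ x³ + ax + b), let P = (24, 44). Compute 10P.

Repeated addition: build up to 10P.
2P: tangent at (24, 44): λ = (3·24² + 11)/(2·44) ≡ 43/35. 35⁻¹ ≡ 50 (mod 53), so λ ≡ 43·50 ≡ 30.
  x = λ² - 24 - 24 = 900 - 48 ≡ 4; y = λ·(24 - 4) - 44 ≡ 26. → (4, 26)
3P: (4, 26) + (24, 44). λ = (44 - 26)/(24 - 4) ≡ 18/20 mod 53. 20⁻¹ ≡ 8 (mod 53), so λ ≡ 38.
  x = λ² - 4 - 24 = 1444 - 28 ≡ 38; y = λ·(4 - 38) - 26 ≡ 7. → (38, 7)
4P: (38, 7) + (24, 44). λ = (44 - 7)/(24 - 38) ≡ 37/39 mod 53. 39⁻¹ ≡ 34 (mod 53) since 39·34 = 1326 ≡ 1, so λ ≡ 39.
  x = λ² - 38 - 24 = 1521 - 62 ≡ 28; y = λ·(38 - 28) - 7 ≡ 12. → (28, 12)
5P: (28, 12) + (24, 44). λ = (44 - 12)/(24 - 28) ≡ 32/49 mod 53. 49⁻¹ ≡ 13 (mod 53) since 49·13 = 637 ≡ 1, so λ ≡ 45.
  x = λ² - 28 - 24 = 2025 - 52 ≡ 12; y = λ·(28 - 12) - 12 ≡ 19. → (12, 19)
6P: (12, 19) + (24, 44). λ = (44 - 19)/(24 - 12) ≡ 25/12 mod 53. 12⁻¹ ≡ 31 (mod 53), so λ ≡ 33.
  x = λ² - 12 - 24 = 1089 - 36 ≡ 46; y = λ·(12 - 46) - 19 ≡ 25. → (46, 25)
7P: (46, 25) + (24, 44). λ = (44 - 25)/(24 - 46) ≡ 19/31 mod 53. 31⁻¹ ≡ 12 (mod 53), so λ ≡ 16.
  x = λ² - 46 - 24 = 256 - 70 ≡ 27; y = λ·(46 - 27) - 25 ≡ 14. → (27, 14)
8P: (27, 14) + (24, 44). λ = (44 - 14)/(24 - 27) ≡ 30/50 mod 53. 50⁻¹ ≡ 35 (mod 53) since 50·35 = 1750 ≡ 1, so λ ≡ 43.
  x = λ² - 27 - 24 = 1849 - 51 ≡ 49; y = λ·(27 - 49) - 14 ≡ 47. → (49, 47)
9P: (49, 47) + (24, 44). λ = (44 - 47)/(24 - 49) ≡ 50/28 mod 53. 28⁻¹ ≡ 36 (mod 53), so λ ≡ 51.
  x = λ² - 49 - 24 = 2601 - 73 ≡ 37; y = λ·(49 - 37) - 47 ≡ 35. → (37, 35)
10P: (37, 35) + (24, 44). λ = (44 - 35)/(24 - 37) ≡ 9/40 mod 53. 40⁻¹ ≡ 4 (mod 53), so λ ≡ 36.
  x = λ² - 37 - 24 = 1296 - 61 ≡ 16; y = λ·(37 - 16) - 35 ≡ 32. → (16, 32)

(16, 32)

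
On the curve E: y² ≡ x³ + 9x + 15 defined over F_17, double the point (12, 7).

tangent at (12, 7): λ = (3·12² + 9)/(2·7) ≡ 16/14. 14⁻¹ ≡ 11 (mod 17), so λ ≡ 16·11 ≡ 6.
  x = λ² - 12 - 12 = 36 - 24 ≡ 12; y = λ·(12 - 12) - 7 ≡ 10. → (12, 10)

(12, 10)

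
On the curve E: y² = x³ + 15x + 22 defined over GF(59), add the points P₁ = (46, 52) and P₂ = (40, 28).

(48, 58)

(46, 52) + (40, 28). λ = (28 - 52)/(40 - 46) ≡ 35/53 mod 59. 53⁻¹ ≡ 49 (mod 59), so λ ≡ 4.
  x = λ² - 46 - 40 = 16 - 86 ≡ 48; y = λ·(46 - 48) - 52 ≡ 58. → (48, 58)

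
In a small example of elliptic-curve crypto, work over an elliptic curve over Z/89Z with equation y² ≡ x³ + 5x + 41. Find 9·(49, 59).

(59, 83)

Write Q = (49, 59).
Repeated addition: build up to 9Q.
2Q: tangent at (49, 59): λ = (3·49² + 5)/(2·59) ≡ 88/29. 29⁻¹ ≡ 43 (mod 89), so λ ≡ 88·43 ≡ 46.
  x = λ² - 49 - 49 = 2116 - 98 ≡ 60; y = λ·(49 - 60) - 59 ≡ 58. → (60, 58)
3Q: (60, 58) + (49, 59). λ = (59 - 58)/(49 - 60) ≡ 1/78 mod 89. 78⁻¹ ≡ 8 (mod 89), so λ ≡ 8.
  x = λ² - 60 - 49 = 64 - 109 ≡ 44; y = λ·(60 - 44) - 58 ≡ 70. → (44, 70)
4Q: (44, 70) + (49, 59). λ = (59 - 70)/(49 - 44) ≡ 78/5 mod 89. 5⁻¹ ≡ 18 (mod 89) since 5·18 = 90 ≡ 1, so λ ≡ 69.
  x = λ² - 44 - 49 = 4761 - 93 ≡ 40; y = λ·(44 - 40) - 70 ≡ 28. → (40, 28)
5Q: (40, 28) + (49, 59). λ = (59 - 28)/(49 - 40) ≡ 31/9 mod 89. 9⁻¹ ≡ 10 (mod 89), so λ ≡ 43.
  x = λ² - 40 - 49 = 1849 - 89 ≡ 69; y = λ·(40 - 69) - 28 ≡ 60. → (69, 60)
6Q: (69, 60) + (49, 59). λ = (59 - 60)/(49 - 69) ≡ 88/69 mod 89. 69⁻¹ ≡ 40 (mod 89) since 69·40 = 2760 ≡ 1, so λ ≡ 49.
  x = λ² - 69 - 49 = 2401 - 118 ≡ 58; y = λ·(69 - 58) - 60 ≡ 34. → (58, 34)
7Q: (58, 34) + (49, 59). λ = (59 - 34)/(49 - 58) ≡ 25/80 mod 89. 80⁻¹ ≡ 79 (mod 89), so λ ≡ 17.
  x = λ² - 58 - 49 = 289 - 107 ≡ 4; y = λ·(58 - 4) - 34 ≡ 83. → (4, 83)
8Q: (4, 83) + (49, 59). λ = (59 - 83)/(49 - 4) ≡ 65/45 mod 89. 45⁻¹ ≡ 2 (mod 89), so λ ≡ 41.
  x = λ² - 4 - 49 = 1681 - 53 ≡ 26; y = λ·(4 - 26) - 83 ≡ 83. → (26, 83)
9Q: (26, 83) + (49, 59). λ = (59 - 83)/(49 - 26) ≡ 65/23 mod 89. 23⁻¹ ≡ 31 (mod 89), so λ ≡ 57.
  x = λ² - 26 - 49 = 3249 - 75 ≡ 59; y = λ·(26 - 59) - 83 ≡ 83. → (59, 83)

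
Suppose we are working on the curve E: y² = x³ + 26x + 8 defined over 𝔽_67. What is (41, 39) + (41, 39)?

(1, 54)

tangent at (41, 39): λ = (3·41² + 26)/(2·39) ≡ 44/11. 11⁻¹ ≡ 61 (mod 67) since 11·61 = 671 ≡ 1, so λ ≡ 44·61 ≡ 4.
  x = λ² - 41 - 41 = 16 - 82 ≡ 1; y = λ·(41 - 1) - 39 ≡ 54. → (1, 54)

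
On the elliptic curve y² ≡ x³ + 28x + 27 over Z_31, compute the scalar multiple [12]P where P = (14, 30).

Double-and-add on 12 = (1100)₂. Start with P = (14, 30) for the leading 1-bit.
double: tangent at (14, 30): λ = (3·14² + 28)/(2·30) ≡ 27/29. 29⁻¹ ≡ 15 (mod 31) since 29·15 = 435 ≡ 1, so λ ≡ 27·15 ≡ 2.
  x = λ² - 14 - 14 = 4 - 28 ≡ 7; y = λ·(14 - 7) - 30 ≡ 15. → (7, 15)
add P: (7, 15) + (14, 30). λ = (30 - 15)/(14 - 7) ≡ 15/7 mod 31. 7⁻¹ ≡ 9 (mod 31), so λ ≡ 11.
  x = λ² - 7 - 14 = 121 - 21 ≡ 7; y = λ·(7 - 7) - 15 ≡ 16. → (7, 16)
double: tangent at (7, 16): λ = (3·7² + 28)/(2·16) ≡ 20/1. 1⁻¹ ≡ 1 (mod 31), so λ ≡ 20·1 ≡ 20.
  x = λ² - 7 - 7 = 400 - 14 ≡ 14; y = λ·(7 - 14) - 16 ≡ 30. → (14, 30)
double: tangent at (14, 30): λ = (3·14² + 28)/(2·30) ≡ 27/29. 29⁻¹ ≡ 15 (mod 31), so λ ≡ 27·15 ≡ 2.
  x = λ² - 14 - 14 = 4 - 28 ≡ 7; y = λ·(14 - 7) - 30 ≡ 15. → (7, 15)

(7, 15)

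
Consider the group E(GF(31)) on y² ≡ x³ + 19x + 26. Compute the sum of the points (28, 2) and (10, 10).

(28, 2) + (10, 10). λ = (10 - 2)/(10 - 28) ≡ 8/13 mod 31. 13⁻¹ ≡ 12 (mod 31) since 13·12 = 156 ≡ 1, so λ ≡ 3.
  x = λ² - 28 - 10 = 9 - 38 ≡ 2; y = λ·(28 - 2) - 2 ≡ 14. → (2, 14)

(2, 14)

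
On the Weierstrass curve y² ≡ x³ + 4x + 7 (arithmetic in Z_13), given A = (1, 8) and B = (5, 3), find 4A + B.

O

First 4A:
Double-and-add on 4 = (100)₂. Start with A = (1, 8) for the leading 1-bit.
double: tangent at (1, 8): λ = (3·1² + 4)/(2·8) ≡ 7/3. 3⁻¹ ≡ 9 (mod 13), so λ ≡ 7·9 ≡ 11.
  x = λ² - 1 - 1 = 121 - 2 ≡ 2; y = λ·(1 - 2) - 8 ≡ 7. → (2, 7)
double: tangent at (2, 7): λ = (3·2² + 4)/(2·7) ≡ 3/1. 1⁻¹ ≡ 1 (mod 13) since 1·1 = 1 ≡ 1, so λ ≡ 3·1 ≡ 3.
  x = λ² - 2 - 2 = 9 - 4 ≡ 5; y = λ·(2 - 5) - 7 ≡ 10. → (5, 10)
4A = (5, 10).
Finally 4A + B:
(5, 10) + (5, 3): same x and y₁ ≡ -y₂, so the sum is ∞.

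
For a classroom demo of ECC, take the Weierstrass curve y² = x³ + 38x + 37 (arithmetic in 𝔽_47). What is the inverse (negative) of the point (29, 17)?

(29, 30)

-(29, 17) = (29, -17 mod 47) = (29, 30).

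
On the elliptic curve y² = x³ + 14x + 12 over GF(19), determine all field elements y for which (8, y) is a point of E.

x³ + 14x + 12 = 636 ≡ 9 (mod 19).
Square roots of 9 mod 19: 3 and 16 (since 3² = 9 ≡ 9).

3, 16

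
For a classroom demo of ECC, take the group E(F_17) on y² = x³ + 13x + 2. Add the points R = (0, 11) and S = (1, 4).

(0, 11) + (1, 4). λ = (4 - 11)/(1 - 0) ≡ 10/1 mod 17. 1⁻¹ ≡ 1 (mod 17), so λ ≡ 10.
  x = λ² - 0 - 1 = 100 - 1 ≡ 14; y = λ·(0 - 14) - 11 ≡ 2. → (14, 2)

(14, 2)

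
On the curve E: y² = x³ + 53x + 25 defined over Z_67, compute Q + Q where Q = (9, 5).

tangent at (9, 5): λ = (3·9² + 53)/(2·5) ≡ 28/10. 10⁻¹ ≡ 47 (mod 67) since 10·47 = 470 ≡ 1, so λ ≡ 28·47 ≡ 43.
  x = λ² - 9 - 9 = 1849 - 18 ≡ 22; y = λ·(9 - 22) - 5 ≡ 39. → (22, 39)

(22, 39)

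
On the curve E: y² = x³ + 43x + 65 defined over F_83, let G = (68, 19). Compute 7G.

(38, 52)

Double-and-add on 7 = (111)₂. Start with G = (68, 19) for the leading 1-bit.
double: tangent at (68, 19): λ = (3·68² + 43)/(2·19) ≡ 54/38. 38⁻¹ ≡ 59 (mod 83) since 38·59 = 2242 ≡ 1, so λ ≡ 54·59 ≡ 32.
  x = λ² - 68 - 68 = 1024 - 136 ≡ 58; y = λ·(68 - 58) - 19 ≡ 52. → (58, 52)
add G: (58, 52) + (68, 19). λ = (19 - 52)/(68 - 58) ≡ 50/10 mod 83. 10⁻¹ ≡ 25 (mod 83), so λ ≡ 5.
  x = λ² - 58 - 68 = 25 - 126 ≡ 65; y = λ·(58 - 65) - 52 ≡ 79. → (65, 79)
double: tangent at (65, 79): λ = (3·65² + 43)/(2·79) ≡ 19/75. 75⁻¹ ≡ 31 (mod 83), so λ ≡ 19·31 ≡ 8.
  x = λ² - 65 - 65 = 64 - 130 ≡ 17; y = λ·(65 - 17) - 79 ≡ 56. → (17, 56)
add G: (17, 56) + (68, 19). λ = (19 - 56)/(68 - 17) ≡ 46/51 mod 83. 51⁻¹ ≡ 70 (mod 83) since 51·70 = 3570 ≡ 1, so λ ≡ 66.
  x = λ² - 17 - 68 = 4356 - 85 ≡ 38; y = λ·(17 - 38) - 56 ≡ 52. → (38, 52)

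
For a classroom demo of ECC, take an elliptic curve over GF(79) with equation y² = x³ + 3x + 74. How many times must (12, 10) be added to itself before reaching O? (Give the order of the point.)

8

2P: tangent at (12, 10): λ = (3·12² + 3)/(2·10) ≡ 40/20. 20⁻¹ ≡ 4 (mod 79), so λ ≡ 40·4 ≡ 2.
  x = λ² - 12 - 12 = 4 - 24 ≡ 59; y = λ·(12 - 59) - 10 ≡ 54. → (59, 54)
3P: (59, 54) + (12, 10). λ = (10 - 54)/(12 - 59) ≡ 35/32 mod 79. 32⁻¹ ≡ 42 (mod 79), so λ ≡ 48.
  x = λ² - 59 - 12 = 2304 - 71 ≡ 21; y = λ·(59 - 21) - 54 ≡ 32. → (21, 32)
4P: (21, 32) + (12, 10). λ = (10 - 32)/(12 - 21) ≡ 57/70 mod 79. 70⁻¹ ≡ 35 (mod 79), so λ ≡ 20.
  x = λ² - 21 - 12 = 400 - 33 ≡ 51; y = λ·(21 - 51) - 32 ≡ 0. → (51, 0)
5P: (51, 0) + (12, 10). λ = (10 - 0)/(12 - 51) ≡ 10/40 mod 79. 40⁻¹ ≡ 2 (mod 79), so λ ≡ 20.
  x = λ² - 51 - 12 = 400 - 63 ≡ 21; y = λ·(51 - 21) - 0 ≡ 47. → (21, 47)
6P: (21, 47) + (12, 10). λ = (10 - 47)/(12 - 21) ≡ 42/70 mod 79. 70⁻¹ ≡ 35 (mod 79), so λ ≡ 48.
  x = λ² - 21 - 12 = 2304 - 33 ≡ 59; y = λ·(21 - 59) - 47 ≡ 25. → (59, 25)
7P: (59, 25) + (12, 10). λ = (10 - 25)/(12 - 59) ≡ 64/32 mod 79. 32⁻¹ ≡ 42 (mod 79) since 32·42 = 1344 ≡ 1, so λ ≡ 2.
  x = λ² - 59 - 12 = 4 - 71 ≡ 12; y = λ·(59 - 12) - 25 ≡ 69. → (12, 69)
8P: (12, 69) + (12, 10): same x and y₁ ≡ -y₂, so the sum is O.
8P = O, so the order is 8.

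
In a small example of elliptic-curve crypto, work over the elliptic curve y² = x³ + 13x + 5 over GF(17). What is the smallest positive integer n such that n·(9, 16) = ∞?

5

2P: tangent at (9, 16): λ = (3·9² + 13)/(2·16) ≡ 1/15. 15⁻¹ ≡ 8 (mod 17), so λ ≡ 1·8 ≡ 8.
  x = λ² - 9 - 9 = 64 - 18 ≡ 12; y = λ·(9 - 12) - 16 ≡ 11. → (12, 11)
3P: (12, 11) + (9, 16). λ = (16 - 11)/(9 - 12) ≡ 5/14 mod 17. 14⁻¹ ≡ 11 (mod 17), so λ ≡ 4.
  x = λ² - 12 - 9 = 16 - 21 ≡ 12; y = λ·(12 - 12) - 11 ≡ 6. → (12, 6)
4P: (12, 6) + (9, 16). λ = (16 - 6)/(9 - 12) ≡ 10/14 mod 17. 14⁻¹ ≡ 11 (mod 17), so λ ≡ 8.
  x = λ² - 12 - 9 = 64 - 21 ≡ 9; y = λ·(12 - 9) - 6 ≡ 1. → (9, 1)
5P: (9, 1) + (9, 16): same x and y₁ ≡ -y₂, so the sum is ∞.
5P = ∞, so the order is 5.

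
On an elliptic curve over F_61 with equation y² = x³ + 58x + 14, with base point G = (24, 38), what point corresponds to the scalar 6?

(47, 39)

Repeated addition: build up to 6G.
2G: tangent at (24, 38): λ = (3·24² + 58)/(2·38) ≡ 17/15. 15⁻¹ ≡ 57 (mod 61), so λ ≡ 17·57 ≡ 54.
  x = λ² - 24 - 24 = 2916 - 48 ≡ 1; y = λ·(24 - 1) - 38 ≡ 45. → (1, 45)
3G: (1, 45) + (24, 38). λ = (38 - 45)/(24 - 1) ≡ 54/23 mod 61. 23⁻¹ ≡ 8 (mod 61), so λ ≡ 5.
  x = λ² - 1 - 24 = 25 - 25 ≡ 0; y = λ·(1 - 0) - 45 ≡ 21. → (0, 21)
4G: (0, 21) + (24, 38). λ = (38 - 21)/(24 - 0) ≡ 17/24 mod 61. 24⁻¹ ≡ 28 (mod 61) since 24·28 = 672 ≡ 1, so λ ≡ 49.
  x = λ² - 0 - 24 = 2401 - 24 ≡ 59; y = λ·(0 - 59) - 21 ≡ 16. → (59, 16)
5G: (59, 16) + (24, 38). λ = (38 - 16)/(24 - 59) ≡ 22/26 mod 61. 26⁻¹ ≡ 54 (mod 61) since 26·54 = 1404 ≡ 1, so λ ≡ 29.
  x = λ² - 59 - 24 = 841 - 83 ≡ 26; y = λ·(59 - 26) - 16 ≡ 26. → (26, 26)
6G: (26, 26) + (24, 38). λ = (38 - 26)/(24 - 26) ≡ 12/59 mod 61. 59⁻¹ ≡ 30 (mod 61), so λ ≡ 55.
  x = λ² - 26 - 24 = 3025 - 50 ≡ 47; y = λ·(26 - 47) - 26 ≡ 39. → (47, 39)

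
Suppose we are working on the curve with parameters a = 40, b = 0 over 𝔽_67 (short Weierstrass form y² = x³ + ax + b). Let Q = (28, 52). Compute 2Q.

(4, 31)

tangent at (28, 52): λ = (3·28² + 40)/(2·52) ≡ 47/37. 37⁻¹ ≡ 29 (mod 67), so λ ≡ 47·29 ≡ 23.
  x = λ² - 28 - 28 = 529 - 56 ≡ 4; y = λ·(28 - 4) - 52 ≡ 31. → (4, 31)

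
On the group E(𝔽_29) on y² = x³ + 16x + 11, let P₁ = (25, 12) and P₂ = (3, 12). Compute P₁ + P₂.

(25, 12) + (3, 12). λ = (12 - 12)/(3 - 25) ≡ 0/7 mod 29. 7⁻¹ ≡ 25 (mod 29) since 7·25 = 175 ≡ 1, so λ ≡ 0.
  x = λ² - 25 - 3 = 0 - 28 ≡ 1; y = λ·(25 - 1) - 12 ≡ 17. → (1, 17)

(1, 17)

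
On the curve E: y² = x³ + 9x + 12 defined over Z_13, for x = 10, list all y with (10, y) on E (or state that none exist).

x³ + 9x + 12 = 1102 ≡ 10 (mod 13).
Square roots of 10 mod 13: 6 and 7 (since 6² = 36 ≡ 10).

6, 7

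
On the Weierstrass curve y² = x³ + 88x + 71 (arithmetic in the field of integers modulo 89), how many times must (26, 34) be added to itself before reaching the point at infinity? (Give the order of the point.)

2P: tangent at (26, 34): λ = (3·26² + 88)/(2·34) ≡ 69/68. 68⁻¹ ≡ 72 (mod 89) since 68·72 = 4896 ≡ 1, so λ ≡ 69·72 ≡ 73.
  x = λ² - 26 - 26 = 5329 - 52 ≡ 26; y = λ·(26 - 26) - 34 ≡ 55. → (26, 55)
3P: (26, 55) + (26, 34): same x and y₁ ≡ -y₂, so the sum is the point at infinity.
3P = the point at infinity, so the order is 3.

3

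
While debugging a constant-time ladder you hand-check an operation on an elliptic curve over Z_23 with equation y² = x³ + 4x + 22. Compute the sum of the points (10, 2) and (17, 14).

(21, 12)

(10, 2) + (17, 14). λ = (14 - 2)/(17 - 10) ≡ 12/7 mod 23. 7⁻¹ ≡ 10 (mod 23) since 7·10 = 70 ≡ 1, so λ ≡ 5.
  x = λ² - 10 - 17 = 25 - 27 ≡ 21; y = λ·(10 - 21) - 2 ≡ 12. → (21, 12)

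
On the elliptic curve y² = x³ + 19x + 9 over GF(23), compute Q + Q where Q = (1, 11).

tangent at (1, 11): λ = (3·1² + 19)/(2·11) ≡ 22/22. 22⁻¹ ≡ 22 (mod 23) since 22·22 = 484 ≡ 1, so λ ≡ 22·22 ≡ 1.
  x = λ² - 1 - 1 = 1 - 2 ≡ 22; y = λ·(1 - 22) - 11 ≡ 14. → (22, 14)

(22, 14)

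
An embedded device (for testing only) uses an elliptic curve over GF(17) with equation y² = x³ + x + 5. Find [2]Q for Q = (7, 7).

(2, 7)

tangent at (7, 7): λ = (3·7² + 1)/(2·7) ≡ 12/14. 14⁻¹ ≡ 11 (mod 17), so λ ≡ 12·11 ≡ 13.
  x = λ² - 7 - 7 = 169 - 14 ≡ 2; y = λ·(7 - 2) - 7 ≡ 7. → (2, 7)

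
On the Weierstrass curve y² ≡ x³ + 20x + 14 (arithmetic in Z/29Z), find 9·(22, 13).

Write P = (22, 13).
Repeated addition: build up to 9P.
2P: tangent at (22, 13): λ = (3·22² + 20)/(2·13) ≡ 22/26. 26⁻¹ ≡ 19 (mod 29), so λ ≡ 22·19 ≡ 12.
  x = λ² - 22 - 22 = 144 - 44 ≡ 13; y = λ·(22 - 13) - 13 ≡ 8. → (13, 8)
3P: (13, 8) + (22, 13). λ = (13 - 8)/(22 - 13) ≡ 5/9 mod 29. 9⁻¹ ≡ 13 (mod 29), so λ ≡ 7.
  x = λ² - 13 - 22 = 49 - 35 ≡ 14; y = λ·(13 - 14) - 8 ≡ 14. → (14, 14)
4P: (14, 14) + (22, 13). λ = (13 - 14)/(22 - 14) ≡ 28/8 mod 29. 8⁻¹ ≡ 11 (mod 29), so λ ≡ 18.
  x = λ² - 14 - 22 = 324 - 36 ≡ 27; y = λ·(14 - 27) - 14 ≡ 13. → (27, 13)
5P: (27, 13) + (22, 13). λ = (13 - 13)/(22 - 27) ≡ 0/24 mod 29. 24⁻¹ ≡ 23 (mod 29) since 24·23 = 552 ≡ 1, so λ ≡ 0.
  x = λ² - 27 - 22 = 0 - 49 ≡ 9; y = λ·(27 - 9) - 13 ≡ 16. → (9, 16)
6P: (9, 16) + (22, 13). λ = (13 - 16)/(22 - 9) ≡ 26/13 mod 29. 13⁻¹ ≡ 9 (mod 29), so λ ≡ 2.
  x = λ² - 9 - 22 = 4 - 31 ≡ 2; y = λ·(9 - 2) - 16 ≡ 27. → (2, 27)
7P: (2, 27) + (22, 13). λ = (13 - 27)/(22 - 2) ≡ 15/20 mod 29. 20⁻¹ ≡ 16 (mod 29), so λ ≡ 8.
  x = λ² - 2 - 22 = 64 - 24 ≡ 11; y = λ·(2 - 11) - 27 ≡ 17. → (11, 17)
8P: (11, 17) + (22, 13). λ = (13 - 17)/(22 - 11) ≡ 25/11 mod 29. 11⁻¹ ≡ 8 (mod 29), so λ ≡ 26.
  x = λ² - 11 - 22 = 676 - 33 ≡ 5; y = λ·(11 - 5) - 17 ≡ 23. → (5, 23)
9P: (5, 23) + (22, 13). λ = (13 - 23)/(22 - 5) ≡ 19/17 mod 29. 17⁻¹ ≡ 12 (mod 29), so λ ≡ 25.
  x = λ² - 5 - 22 = 625 - 27 ≡ 18; y = λ·(5 - 18) - 23 ≡ 0. → (18, 0)

(18, 0)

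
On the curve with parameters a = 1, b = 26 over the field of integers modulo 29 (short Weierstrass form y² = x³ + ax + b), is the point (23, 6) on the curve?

yes

y² = 6² ≡ 7; x³ + 1x + 26 = 12216 ≡ 7 (mod 29). 7 = 7.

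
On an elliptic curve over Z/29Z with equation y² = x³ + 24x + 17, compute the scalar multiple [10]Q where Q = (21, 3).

(19, 13)

Double-and-add on 10 = (1010)₂. Start with Q = (21, 3) for the leading 1-bit.
double: tangent at (21, 3): λ = (3·21² + 24)/(2·3) ≡ 13/6. 6⁻¹ ≡ 5 (mod 29), so λ ≡ 13·5 ≡ 7.
  x = λ² - 21 - 21 = 49 - 42 ≡ 7; y = λ·(21 - 7) - 3 ≡ 8. → (7, 8)
double: tangent at (7, 8): λ = (3·7² + 24)/(2·8) ≡ 26/16. 16⁻¹ ≡ 20 (mod 29), so λ ≡ 26·20 ≡ 27.
  x = λ² - 7 - 7 = 729 - 14 ≡ 19; y = λ·(7 - 19) - 8 ≡ 16. → (19, 16)
add Q: (19, 16) + (21, 3). λ = (3 - 16)/(21 - 19) ≡ 16/2 mod 29. 2⁻¹ ≡ 15 (mod 29), so λ ≡ 8.
  x = λ² - 19 - 21 = 64 - 40 ≡ 24; y = λ·(19 - 24) - 16 ≡ 2. → (24, 2)
double: tangent at (24, 2): λ = (3·24² + 24)/(2·2) ≡ 12/4. 4⁻¹ ≡ 22 (mod 29), so λ ≡ 12·22 ≡ 3.
  x = λ² - 24 - 24 = 9 - 48 ≡ 19; y = λ·(24 - 19) - 2 ≡ 13. → (19, 13)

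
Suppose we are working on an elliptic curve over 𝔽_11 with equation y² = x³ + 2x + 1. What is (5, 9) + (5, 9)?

(1, 2)

tangent at (5, 9): λ = (3·5² + 2)/(2·9) ≡ 0/7. 7⁻¹ ≡ 8 (mod 11), so λ ≡ 0·8 ≡ 0.
  x = λ² - 5 - 5 = 0 - 10 ≡ 1; y = λ·(5 - 1) - 9 ≡ 2. → (1, 2)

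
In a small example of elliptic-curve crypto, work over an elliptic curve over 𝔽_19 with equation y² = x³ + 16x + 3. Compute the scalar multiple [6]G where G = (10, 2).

(1, 1)

Repeated addition: build up to 6G.
2G: tangent at (10, 2): λ = (3·10² + 16)/(2·2) ≡ 12/4. 4⁻¹ ≡ 5 (mod 19), so λ ≡ 12·5 ≡ 3.
  x = λ² - 10 - 10 = 9 - 20 ≡ 8; y = λ·(10 - 8) - 2 ≡ 4. → (8, 4)
3G: (8, 4) + (10, 2). λ = (2 - 4)/(10 - 8) ≡ 17/2 mod 19. 2⁻¹ ≡ 10 (mod 19), so λ ≡ 18.
  x = λ² - 8 - 10 = 324 - 18 ≡ 2; y = λ·(8 - 2) - 4 ≡ 9. → (2, 9)
4G: (2, 9) + (10, 2). λ = (2 - 9)/(10 - 2) ≡ 12/8 mod 19. 8⁻¹ ≡ 12 (mod 19) since 8·12 = 96 ≡ 1, so λ ≡ 11.
  x = λ² - 2 - 10 = 121 - 12 ≡ 14; y = λ·(2 - 14) - 9 ≡ 11. → (14, 11)
5G: (14, 11) + (10, 2). λ = (2 - 11)/(10 - 14) ≡ 10/15 mod 19. 15⁻¹ ≡ 14 (mod 19), so λ ≡ 7.
  x = λ² - 14 - 10 = 49 - 24 ≡ 6; y = λ·(14 - 6) - 11 ≡ 7. → (6, 7)
6G: (6, 7) + (10, 2). λ = (2 - 7)/(10 - 6) ≡ 14/4 mod 19. 4⁻¹ ≡ 5 (mod 19), so λ ≡ 13.
  x = λ² - 6 - 10 = 169 - 16 ≡ 1; y = λ·(6 - 1) - 7 ≡ 1. → (1, 1)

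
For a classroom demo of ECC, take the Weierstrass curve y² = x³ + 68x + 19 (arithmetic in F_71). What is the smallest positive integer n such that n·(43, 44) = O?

2P: tangent at (43, 44): λ = (3·43² + 68)/(2·44) ≡ 6/17. 17⁻¹ ≡ 46 (mod 71), so λ ≡ 6·46 ≡ 63.
  x = λ² - 43 - 43 = 3969 - 86 ≡ 49; y = λ·(43 - 49) - 44 ≡ 4. → (49, 4)
3P: (49, 4) + (43, 44). λ = (44 - 4)/(43 - 49) ≡ 40/65 mod 71. 65⁻¹ ≡ 59 (mod 71), so λ ≡ 17.
  x = λ² - 49 - 43 = 289 - 92 ≡ 55; y = λ·(49 - 55) - 4 ≡ 36. → (55, 36)
4P: (55, 36) + (43, 44). λ = (44 - 36)/(43 - 55) ≡ 8/59 mod 71. 59⁻¹ ≡ 65 (mod 71), so λ ≡ 23.
  x = λ² - 55 - 43 = 529 - 98 ≡ 5; y = λ·(55 - 5) - 36 ≡ 49. → (5, 49)
5P: (5, 49) + (43, 44). λ = (44 - 49)/(43 - 5) ≡ 66/38 mod 71. 38⁻¹ ≡ 43 (mod 71), so λ ≡ 69.
  x = λ² - 5 - 43 = 4761 - 48 ≡ 27; y = λ·(5 - 27) - 49 ≡ 66. → (27, 66)
6P: (27, 66) + (43, 44). λ = (44 - 66)/(43 - 27) ≡ 49/16 mod 71. 16⁻¹ ≡ 40 (mod 71) since 16·40 = 640 ≡ 1, so λ ≡ 43.
  x = λ² - 27 - 43 = 1849 - 70 ≡ 4; y = λ·(27 - 4) - 66 ≡ 0. → (4, 0)
7P: (4, 0) + (43, 44). λ = (44 - 0)/(43 - 4) ≡ 44/39 mod 71. 39⁻¹ ≡ 51 (mod 71), so λ ≡ 43.
  x = λ² - 4 - 43 = 1849 - 47 ≡ 27; y = λ·(4 - 27) - 0 ≡ 5. → (27, 5)
8P: (27, 5) + (43, 44). λ = (44 - 5)/(43 - 27) ≡ 39/16 mod 71. 16⁻¹ ≡ 40 (mod 71), so λ ≡ 69.
  x = λ² - 27 - 43 = 4761 - 70 ≡ 5; y = λ·(27 - 5) - 5 ≡ 22. → (5, 22)
9P: (5, 22) + (43, 44). λ = (44 - 22)/(43 - 5) ≡ 22/38 mod 71. 38⁻¹ ≡ 43 (mod 71) since 38·43 = 1634 ≡ 1, so λ ≡ 23.
  x = λ² - 5 - 43 = 529 - 48 ≡ 55; y = λ·(5 - 55) - 22 ≡ 35. → (55, 35)
10P: (55, 35) + (43, 44). λ = (44 - 35)/(43 - 55) ≡ 9/59 mod 71. 59⁻¹ ≡ 65 (mod 71) since 59·65 = 3835 ≡ 1, so λ ≡ 17.
  x = λ² - 55 - 43 = 289 - 98 ≡ 49; y = λ·(55 - 49) - 35 ≡ 67. → (49, 67)
11P: (49, 67) + (43, 44). λ = (44 - 67)/(43 - 49) ≡ 48/65 mod 71. 65⁻¹ ≡ 59 (mod 71), so λ ≡ 63.
  x = λ² - 49 - 43 = 3969 - 92 ≡ 43; y = λ·(49 - 43) - 67 ≡ 27. → (43, 27)
12P: (43, 27) + (43, 44): same x and y₁ ≡ -y₂, so the sum is O.
12P = O, so the order is 12.

12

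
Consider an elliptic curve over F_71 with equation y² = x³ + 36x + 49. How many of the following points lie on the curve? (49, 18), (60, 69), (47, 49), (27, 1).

2

(49, 18): 18² ≡ 40, rhs ≡ 40 → on.
(60, 69): 69² ≡ 4, rhs ≡ 26 → off.
(47, 49): 49² ≡ 58, rhs ≡ 58 → on.
(27, 1): 1² ≡ 1, rhs ≡ 43 → off.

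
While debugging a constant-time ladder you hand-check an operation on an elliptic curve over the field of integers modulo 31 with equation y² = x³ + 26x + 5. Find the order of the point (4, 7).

10

2P: tangent at (4, 7): λ = (3·4² + 26)/(2·7) ≡ 12/14. 14⁻¹ ≡ 20 (mod 31) since 14·20 = 280 ≡ 1, so λ ≡ 12·20 ≡ 23.
  x = λ² - 4 - 4 = 529 - 8 ≡ 25; y = λ·(4 - 25) - 7 ≡ 6. → (25, 6)
3P: (25, 6) + (4, 7). λ = (7 - 6)/(4 - 25) ≡ 1/10 mod 31. 10⁻¹ ≡ 28 (mod 31), so λ ≡ 28.
  x = λ² - 25 - 4 = 784 - 29 ≡ 11; y = λ·(25 - 11) - 6 ≡ 14. → (11, 14)
4P: (11, 14) + (4, 7). λ = (7 - 14)/(4 - 11) ≡ 24/24 mod 31. 24⁻¹ ≡ 22 (mod 31), so λ ≡ 1.
  x = λ² - 11 - 4 = 1 - 15 ≡ 17; y = λ·(11 - 17) - 14 ≡ 11. → (17, 11)
5P: (17, 11) + (4, 7). λ = (7 - 11)/(4 - 17) ≡ 27/18 mod 31. 18⁻¹ ≡ 19 (mod 31) since 18·19 = 342 ≡ 1, so λ ≡ 17.
  x = λ² - 17 - 4 = 289 - 21 ≡ 20; y = λ·(17 - 20) - 11 ≡ 0. → (20, 0)
6P: (20, 0) + (4, 7). λ = (7 - 0)/(4 - 20) ≡ 7/15 mod 31. 15⁻¹ ≡ 29 (mod 31), so λ ≡ 17.
  x = λ² - 20 - 4 = 289 - 24 ≡ 17; y = λ·(20 - 17) - 0 ≡ 20. → (17, 20)
7P: (17, 20) + (4, 7). λ = (7 - 20)/(4 - 17) ≡ 18/18 mod 31. 18⁻¹ ≡ 19 (mod 31), so λ ≡ 1.
  x = λ² - 17 - 4 = 1 - 21 ≡ 11; y = λ·(17 - 11) - 20 ≡ 17. → (11, 17)
8P: (11, 17) + (4, 7). λ = (7 - 17)/(4 - 11) ≡ 21/24 mod 31. 24⁻¹ ≡ 22 (mod 31), so λ ≡ 28.
  x = λ² - 11 - 4 = 784 - 15 ≡ 25; y = λ·(11 - 25) - 17 ≡ 25. → (25, 25)
9P: (25, 25) + (4, 7). λ = (7 - 25)/(4 - 25) ≡ 13/10 mod 31. 10⁻¹ ≡ 28 (mod 31) since 10·28 = 280 ≡ 1, so λ ≡ 23.
  x = λ² - 25 - 4 = 529 - 29 ≡ 4; y = λ·(25 - 4) - 25 ≡ 24. → (4, 24)
10P: (4, 24) + (4, 7): same x and y₁ ≡ -y₂, so the sum is ∞.
10P = ∞, so the order is 10.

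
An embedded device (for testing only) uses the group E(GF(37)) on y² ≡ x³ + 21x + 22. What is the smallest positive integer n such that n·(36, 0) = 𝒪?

2P: (36, 0) + (36, 0): same x and y₁ ≡ -y₂, so the sum is 𝒪.
2P = 𝒪, so the order is 2.

2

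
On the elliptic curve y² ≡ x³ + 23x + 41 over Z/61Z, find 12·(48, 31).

(53, 4)

Write G = (48, 31).
Repeated addition: build up to 12G.
2G: tangent at (48, 31): λ = (3·48² + 23)/(2·31) ≡ 42/1. 1⁻¹ ≡ 1 (mod 61), so λ ≡ 42·1 ≡ 42.
  x = λ² - 48 - 48 = 1764 - 96 ≡ 21; y = λ·(48 - 21) - 31 ≡ 5. → (21, 5)
3G: (21, 5) + (48, 31). λ = (31 - 5)/(48 - 21) ≡ 26/27 mod 61. 27⁻¹ ≡ 52 (mod 61) since 27·52 = 1404 ≡ 1, so λ ≡ 10.
  x = λ² - 21 - 48 = 100 - 69 ≡ 31; y = λ·(21 - 31) - 5 ≡ 17. → (31, 17)
4G: (31, 17) + (48, 31). λ = (31 - 17)/(48 - 31) ≡ 14/17 mod 61. 17⁻¹ ≡ 18 (mod 61) since 17·18 = 306 ≡ 1, so λ ≡ 8.
  x = λ² - 31 - 48 = 64 - 79 ≡ 46; y = λ·(31 - 46) - 17 ≡ 46. → (46, 46)
5G: (46, 46) + (48, 31). λ = (31 - 46)/(48 - 46) ≡ 46/2 mod 61. 2⁻¹ ≡ 31 (mod 61) since 2·31 = 62 ≡ 1, so λ ≡ 23.
  x = λ² - 46 - 48 = 529 - 94 ≡ 8; y = λ·(46 - 8) - 46 ≡ 35. → (8, 35)
6G: (8, 35) + (48, 31). λ = (31 - 35)/(48 - 8) ≡ 57/40 mod 61. 40⁻¹ ≡ 29 (mod 61), so λ ≡ 6.
  x = λ² - 8 - 48 = 36 - 56 ≡ 41; y = λ·(8 - 41) - 35 ≡ 11. → (41, 11)
7G: (41, 11) + (48, 31). λ = (31 - 11)/(48 - 41) ≡ 20/7 mod 61. 7⁻¹ ≡ 35 (mod 61), so λ ≡ 29.
  x = λ² - 41 - 48 = 841 - 89 ≡ 20; y = λ·(41 - 20) - 11 ≡ 49. → (20, 49)
8G: (20, 49) + (48, 31). λ = (31 - 49)/(48 - 20) ≡ 43/28 mod 61. 28⁻¹ ≡ 24 (mod 61), so λ ≡ 56.
  x = λ² - 20 - 48 = 3136 - 68 ≡ 18; y = λ·(20 - 18) - 49 ≡ 2. → (18, 2)
9G: (18, 2) + (48, 31). λ = (31 - 2)/(48 - 18) ≡ 29/30 mod 61. 30⁻¹ ≡ 59 (mod 61), so λ ≡ 3.
  x = λ² - 18 - 48 = 9 - 66 ≡ 4; y = λ·(18 - 4) - 2 ≡ 40. → (4, 40)
10G: (4, 40) + (48, 31). λ = (31 - 40)/(48 - 4) ≡ 52/44 mod 61. 44⁻¹ ≡ 43 (mod 61) since 44·43 = 1892 ≡ 1, so λ ≡ 40.
  x = λ² - 4 - 48 = 1600 - 52 ≡ 23; y = λ·(4 - 23) - 40 ≡ 54. → (23, 54)
11G: (23, 54) + (48, 31). λ = (31 - 54)/(48 - 23) ≡ 38/25 mod 61. 25⁻¹ ≡ 22 (mod 61), so λ ≡ 43.
  x = λ² - 23 - 48 = 1849 - 71 ≡ 9; y = λ·(23 - 9) - 54 ≡ 60. → (9, 60)
12G: (9, 60) + (48, 31). λ = (31 - 60)/(48 - 9) ≡ 32/39 mod 61. 39⁻¹ ≡ 36 (mod 61) since 39·36 = 1404 ≡ 1, so λ ≡ 54.
  x = λ² - 9 - 48 = 2916 - 57 ≡ 53; y = λ·(9 - 53) - 60 ≡ 4. → (53, 4)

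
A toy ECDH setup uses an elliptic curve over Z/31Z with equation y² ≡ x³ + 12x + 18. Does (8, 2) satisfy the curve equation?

no

y² = 2² ≡ 4; x³ + 12x + 18 = 626 ≡ 6 (mod 31). 4 ≠ 6.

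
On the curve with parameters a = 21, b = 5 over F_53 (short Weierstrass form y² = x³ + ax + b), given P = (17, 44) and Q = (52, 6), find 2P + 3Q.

(3, 28)

First 2P:
Repeated addition: build up to 2P.
2P: tangent at (17, 44): λ = (3·17² + 21)/(2·44) ≡ 40/35. 35⁻¹ ≡ 50 (mod 53) since 35·50 = 1750 ≡ 1, so λ ≡ 40·50 ≡ 39.
  x = λ² - 17 - 17 = 1521 - 34 ≡ 3; y = λ·(17 - 3) - 44 ≡ 25. → (3, 25)
2P = (3, 25).
Next 3Q:
Repeated addition: build up to 3Q.
2Q: tangent at (52, 6): λ = (3·52² + 21)/(2·6) ≡ 24/12. 12⁻¹ ≡ 31 (mod 53) since 12·31 = 372 ≡ 1, so λ ≡ 24·31 ≡ 2.
  x = λ² - 52 - 52 = 4 - 104 ≡ 6; y = λ·(52 - 6) - 6 ≡ 33. → (6, 33)
3Q: (6, 33) + (52, 6). λ = (6 - 33)/(52 - 6) ≡ 26/46 mod 53. 46⁻¹ ≡ 15 (mod 53), so λ ≡ 19.
  x = λ² - 6 - 52 = 361 - 58 ≡ 38; y = λ·(6 - 38) - 33 ≡ 48. → (38, 48)
3Q = (38, 48).
Finally 2P + 3Q:
(3, 25) + (38, 48). λ = (48 - 25)/(38 - 3) ≡ 23/35 mod 53. 35⁻¹ ≡ 50 (mod 53), so λ ≡ 37.
  x = λ² - 3 - 38 = 1369 - 41 ≡ 3; y = λ·(3 - 3) - 25 ≡ 28. → (3, 28)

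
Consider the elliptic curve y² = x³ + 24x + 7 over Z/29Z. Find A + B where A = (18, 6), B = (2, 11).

(4, 15)

(18, 6) + (2, 11). λ = (11 - 6)/(2 - 18) ≡ 5/13 mod 29. 13⁻¹ ≡ 9 (mod 29), so λ ≡ 16.
  x = λ² - 18 - 2 = 256 - 20 ≡ 4; y = λ·(18 - 4) - 6 ≡ 15. → (4, 15)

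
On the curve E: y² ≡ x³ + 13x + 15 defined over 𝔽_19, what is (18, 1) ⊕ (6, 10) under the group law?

(18, 1) + (6, 10). λ = (10 - 1)/(6 - 18) ≡ 9/7 mod 19. 7⁻¹ ≡ 11 (mod 19) since 7·11 = 77 ≡ 1, so λ ≡ 4.
  x = λ² - 18 - 6 = 16 - 24 ≡ 11; y = λ·(18 - 11) - 1 ≡ 8. → (11, 8)

(11, 8)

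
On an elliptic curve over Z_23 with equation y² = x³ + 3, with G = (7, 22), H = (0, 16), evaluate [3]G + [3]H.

First 3G:
Repeated addition: build up to 3G.
2G: tangent at (7, 22): λ = (3·7² + 0)/(2·22) ≡ 9/21. 21⁻¹ ≡ 11 (mod 23), so λ ≡ 9·11 ≡ 7.
  x = λ² - 7 - 7 = 49 - 14 ≡ 12; y = λ·(7 - 12) - 22 ≡ 12. → (12, 12)
3G: (12, 12) + (7, 22). λ = (22 - 12)/(7 - 12) ≡ 10/18 mod 23. 18⁻¹ ≡ 9 (mod 23), so λ ≡ 21.
  x = λ² - 12 - 7 = 441 - 19 ≡ 8; y = λ·(12 - 8) - 12 ≡ 3. → (8, 3)
3G = (8, 3).
Next 3H:
Repeated addition: build up to 3H.
2H: tangent at (0, 16): λ = (3·0² + 0)/(2·16) ≡ 0/9. 9⁻¹ ≡ 18 (mod 23) since 9·18 = 162 ≡ 1, so λ ≡ 0·18 ≡ 0.
  x = λ² - 0 - 0 = 0 - 0 ≡ 0; y = λ·(0 - 0) - 16 ≡ 7. → (0, 7)
3H: (0, 7) + (0, 16): same x and y₁ ≡ -y₂, so the sum is 𝒪.
3H = 𝒪.
Finally 3G + 3H:
(8, 3) + 𝒪 = (8, 3) (identity).

(8, 3)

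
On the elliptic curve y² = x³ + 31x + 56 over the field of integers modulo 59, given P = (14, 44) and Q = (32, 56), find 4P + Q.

(44, 46)

First 4P:
Repeated addition: build up to 4P.
2P: tangent at (14, 44): λ = (3·14² + 31)/(2·44) ≡ 29/29. 29⁻¹ ≡ 57 (mod 59), so λ ≡ 29·57 ≡ 1.
  x = λ² - 14 - 14 = 1 - 28 ≡ 32; y = λ·(14 - 32) - 44 ≡ 56. → (32, 56)
3P: (32, 56) + (14, 44). λ = (44 - 56)/(14 - 32) ≡ 47/41 mod 59. 41⁻¹ ≡ 36 (mod 59) since 41·36 = 1476 ≡ 1, so λ ≡ 40.
  x = λ² - 32 - 14 = 1600 - 46 ≡ 20; y = λ·(32 - 20) - 56 ≡ 11. → (20, 11)
4P: (20, 11) + (14, 44). λ = (44 - 11)/(14 - 20) ≡ 33/53 mod 59. 53⁻¹ ≡ 49 (mod 59) since 53·49 = 2597 ≡ 1, so λ ≡ 24.
  x = λ² - 20 - 14 = 576 - 34 ≡ 11; y = λ·(20 - 11) - 11 ≡ 28. → (11, 28)
4P = (11, 28).
Finally 4P + Q:
(11, 28) + (32, 56). λ = (56 - 28)/(32 - 11) ≡ 28/21 mod 59. 21⁻¹ ≡ 45 (mod 59), so λ ≡ 21.
  x = λ² - 11 - 32 = 441 - 43 ≡ 44; y = λ·(11 - 44) - 28 ≡ 46. → (44, 46)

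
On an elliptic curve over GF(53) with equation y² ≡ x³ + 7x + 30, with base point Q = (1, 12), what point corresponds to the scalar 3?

(21, 2)

Repeated addition: build up to 3Q.
2Q: tangent at (1, 12): λ = (3·1² + 7)/(2·12) ≡ 10/24. 24⁻¹ ≡ 42 (mod 53), so λ ≡ 10·42 ≡ 49.
  x = λ² - 1 - 1 = 2401 - 2 ≡ 14; y = λ·(1 - 14) - 12 ≡ 40. → (14, 40)
3Q: (14, 40) + (1, 12). λ = (12 - 40)/(1 - 14) ≡ 25/40 mod 53. 40⁻¹ ≡ 4 (mod 53) since 40·4 = 160 ≡ 1, so λ ≡ 47.
  x = λ² - 14 - 1 = 2209 - 15 ≡ 21; y = λ·(14 - 21) - 40 ≡ 2. → (21, 2)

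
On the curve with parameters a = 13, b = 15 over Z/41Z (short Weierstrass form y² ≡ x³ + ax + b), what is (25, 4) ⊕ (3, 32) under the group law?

(25, 4) + (3, 32). λ = (32 - 4)/(3 - 25) ≡ 28/19 mod 41. 19⁻¹ ≡ 13 (mod 41), so λ ≡ 36.
  x = λ² - 25 - 3 = 1296 - 28 ≡ 38; y = λ·(25 - 38) - 4 ≡ 20. → (38, 20)

(38, 20)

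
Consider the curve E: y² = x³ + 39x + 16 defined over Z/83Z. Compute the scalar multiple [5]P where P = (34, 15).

(4, 53)

Repeated addition: build up to 5P.
2P: tangent at (34, 15): λ = (3·34² + 39)/(2·15) ≡ 21/30. 30⁻¹ ≡ 36 (mod 83), so λ ≡ 21·36 ≡ 9.
  x = λ² - 34 - 34 = 81 - 68 ≡ 13; y = λ·(34 - 13) - 15 ≡ 8. → (13, 8)
3P: (13, 8) + (34, 15). λ = (15 - 8)/(34 - 13) ≡ 7/21 mod 83. 21⁻¹ ≡ 4 (mod 83), so λ ≡ 28.
  x = λ² - 13 - 34 = 784 - 47 ≡ 73; y = λ·(13 - 73) - 8 ≡ 55. → (73, 55)
4P: (73, 55) + (34, 15). λ = (15 - 55)/(34 - 73) ≡ 43/44 mod 83. 44⁻¹ ≡ 17 (mod 83), so λ ≡ 67.
  x = λ² - 73 - 34 = 4489 - 107 ≡ 66; y = λ·(73 - 66) - 55 ≡ 82. → (66, 82)
5P: (66, 82) + (34, 15). λ = (15 - 82)/(34 - 66) ≡ 16/51 mod 83. 51⁻¹ ≡ 70 (mod 83), so λ ≡ 41.
  x = λ² - 66 - 34 = 1681 - 100 ≡ 4; y = λ·(66 - 4) - 82 ≡ 53. → (4, 53)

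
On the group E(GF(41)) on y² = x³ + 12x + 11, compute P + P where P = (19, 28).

tangent at (19, 28): λ = (3·19² + 12)/(2·28) ≡ 29/15. 15⁻¹ ≡ 11 (mod 41) since 15·11 = 165 ≡ 1, so λ ≡ 29·11 ≡ 32.
  x = λ² - 19 - 19 = 1024 - 38 ≡ 2; y = λ·(19 - 2) - 28 ≡ 24. → (2, 24)

(2, 24)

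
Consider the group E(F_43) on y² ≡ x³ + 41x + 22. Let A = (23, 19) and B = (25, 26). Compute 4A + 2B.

(1, 35)

First 4A:
Repeated addition: build up to 4A.
2A: tangent at (23, 19): λ = (3·23² + 41)/(2·19) ≡ 37/38. 38⁻¹ ≡ 17 (mod 43), so λ ≡ 37·17 ≡ 27.
  x = λ² - 23 - 23 = 729 - 46 ≡ 38; y = λ·(23 - 38) - 19 ≡ 6. → (38, 6)
3A: (38, 6) + (23, 19). λ = (19 - 6)/(23 - 38) ≡ 13/28 mod 43. 28⁻¹ ≡ 20 (mod 43) since 28·20 = 560 ≡ 1, so λ ≡ 2.
  x = λ² - 38 - 23 = 4 - 61 ≡ 29; y = λ·(38 - 29) - 6 ≡ 12. → (29, 12)
4A: (29, 12) + (23, 19). λ = (19 - 12)/(23 - 29) ≡ 7/37 mod 43. 37⁻¹ ≡ 7 (mod 43), so λ ≡ 6.
  x = λ² - 29 - 23 = 36 - 52 ≡ 27; y = λ·(29 - 27) - 12 ≡ 0. → (27, 0)
4A = (27, 0).
Next 2B:
Repeated addition: build up to 2B.
2B: tangent at (25, 26): λ = (3·25² + 41)/(2·26) ≡ 24/9. 9⁻¹ ≡ 24 (mod 43), so λ ≡ 24·24 ≡ 17.
  x = λ² - 25 - 25 = 289 - 50 ≡ 24; y = λ·(25 - 24) - 26 ≡ 34. → (24, 34)
2B = (24, 34).
Finally 4A + 2B:
(27, 0) + (24, 34). λ = (34 - 0)/(24 - 27) ≡ 34/40 mod 43. 40⁻¹ ≡ 14 (mod 43), so λ ≡ 3.
  x = λ² - 27 - 24 = 9 - 51 ≡ 1; y = λ·(27 - 1) - 0 ≡ 35. → (1, 35)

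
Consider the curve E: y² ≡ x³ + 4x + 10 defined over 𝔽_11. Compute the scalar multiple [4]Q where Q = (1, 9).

Repeated addition: build up to 4Q.
2Q: tangent at (1, 9): λ = (3·1² + 4)/(2·9) ≡ 7/7. 7⁻¹ ≡ 8 (mod 11), so λ ≡ 7·8 ≡ 1.
  x = λ² - 1 - 1 = 1 - 2 ≡ 10; y = λ·(1 - 10) - 9 ≡ 4. → (10, 4)
3Q: (10, 4) + (1, 9). λ = (9 - 4)/(1 - 10) ≡ 5/2 mod 11. 2⁻¹ ≡ 6 (mod 11) since 2·6 = 12 ≡ 1, so λ ≡ 8.
  x = λ² - 10 - 1 = 64 - 11 ≡ 9; y = λ·(10 - 9) - 4 ≡ 4. → (9, 4)
4Q: (9, 4) + (1, 9). λ = (9 - 4)/(1 - 9) ≡ 5/3 mod 11. 3⁻¹ ≡ 4 (mod 11), so λ ≡ 9.
  x = λ² - 9 - 1 = 81 - 10 ≡ 5; y = λ·(9 - 5) - 4 ≡ 10. → (5, 10)

(5, 10)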